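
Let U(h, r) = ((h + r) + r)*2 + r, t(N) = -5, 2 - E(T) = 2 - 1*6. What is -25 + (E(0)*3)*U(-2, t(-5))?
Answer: -547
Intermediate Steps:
E(T) = 6 (E(T) = 2 - (2 - 1*6) = 2 - (2 - 6) = 2 - 1*(-4) = 2 + 4 = 6)
U(h, r) = 2*h + 5*r (U(h, r) = (h + 2*r)*2 + r = (2*h + 4*r) + r = 2*h + 5*r)
-25 + (E(0)*3)*U(-2, t(-5)) = -25 + (6*3)*(2*(-2) + 5*(-5)) = -25 + 18*(-4 - 25) = -25 + 18*(-29) = -25 - 522 = -547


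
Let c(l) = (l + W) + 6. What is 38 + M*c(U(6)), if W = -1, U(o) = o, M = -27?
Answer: -259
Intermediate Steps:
c(l) = 5 + l (c(l) = (l - 1) + 6 = (-1 + l) + 6 = 5 + l)
38 + M*c(U(6)) = 38 - 27*(5 + 6) = 38 - 27*11 = 38 - 297 = -259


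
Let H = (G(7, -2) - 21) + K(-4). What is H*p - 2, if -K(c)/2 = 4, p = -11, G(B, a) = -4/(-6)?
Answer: 929/3 ≈ 309.67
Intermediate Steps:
G(B, a) = ⅔ (G(B, a) = -4*(-⅙) = ⅔)
K(c) = -8 (K(c) = -2*4 = -8)
H = -85/3 (H = (⅔ - 21) - 8 = -61/3 - 8 = -85/3 ≈ -28.333)
H*p - 2 = -85/3*(-11) - 2 = 935/3 - 2 = 929/3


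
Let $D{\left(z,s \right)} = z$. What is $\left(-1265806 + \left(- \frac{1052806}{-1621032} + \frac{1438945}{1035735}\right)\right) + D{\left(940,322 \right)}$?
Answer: $- \frac{70788515441345489}{55965319284} \approx -1.2649 \cdot 10^{6}$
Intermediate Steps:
$\left(-1265806 + \left(- \frac{1052806}{-1621032} + \frac{1438945}{1035735}\right)\right) + D{\left(940,322 \right)} = \left(-1265806 + \left(- \frac{1052806}{-1621032} + \frac{1438945}{1035735}\right)\right) + 940 = \left(-1265806 + \left(\left(-1052806\right) \left(- \frac{1}{1621032}\right) + 1438945 \cdot \frac{1}{1035735}\right)\right) + 940 = \left(-1265806 + \left(\frac{526403}{810516} + \frac{287789}{207147}\right)\right) + 940 = \left(-1265806 + \frac{114100130455}{55965319284}\right) + 940 = - \frac{70841122841472449}{55965319284} + 940 = - \frac{70788515441345489}{55965319284}$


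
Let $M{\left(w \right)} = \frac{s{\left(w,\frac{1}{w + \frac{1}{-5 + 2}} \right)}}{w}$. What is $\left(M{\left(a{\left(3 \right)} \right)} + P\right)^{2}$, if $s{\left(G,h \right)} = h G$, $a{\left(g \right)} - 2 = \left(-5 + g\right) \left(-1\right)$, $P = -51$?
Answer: $\frac{311364}{121} \approx 2573.3$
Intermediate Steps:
$a{\left(g \right)} = 7 - g$ ($a{\left(g \right)} = 2 + \left(-5 + g\right) \left(-1\right) = 2 - \left(-5 + g\right) = 7 - g$)
$s{\left(G,h \right)} = G h$
$M{\left(w \right)} = \frac{1}{- \frac{1}{3} + w}$ ($M{\left(w \right)} = \frac{w \frac{1}{w + \frac{1}{-5 + 2}}}{w} = \frac{w \frac{1}{w + \frac{1}{-3}}}{w} = \frac{w \frac{1}{w - \frac{1}{3}}}{w} = \frac{w \frac{1}{- \frac{1}{3} + w}}{w} = \frac{1}{- \frac{1}{3} + w}$)
$\left(M{\left(a{\left(3 \right)} \right)} + P\right)^{2} = \left(\frac{3}{-1 + 3 \left(7 - 3\right)} - 51\right)^{2} = \left(\frac{3}{-1 + 3 \cdot 4} - 51\right)^{2} = \left(\frac{3}{-1 + 12} - 51\right)^{2} = \left(\frac{3}{11} - 51\right)^{2} = \left(- \frac{558}{11}\right)^{2} = \frac{311364}{121}$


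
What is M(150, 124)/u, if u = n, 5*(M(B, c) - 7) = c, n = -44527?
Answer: -159/222635 ≈ -0.00071417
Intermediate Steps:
M(B, c) = 7 + c/5
u = -44527
M(150, 124)/u = (7 + (⅕)*124)/(-44527) = (7 + 124/5)*(-1/44527) = (159/5)*(-1/44527) = -159/222635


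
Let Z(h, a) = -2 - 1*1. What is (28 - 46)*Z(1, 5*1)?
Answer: 54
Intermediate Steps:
Z(h, a) = -3 (Z(h, a) = -2 - 1 = -3)
(28 - 46)*Z(1, 5*1) = (28 - 46)*(-3) = -18*(-3) = 54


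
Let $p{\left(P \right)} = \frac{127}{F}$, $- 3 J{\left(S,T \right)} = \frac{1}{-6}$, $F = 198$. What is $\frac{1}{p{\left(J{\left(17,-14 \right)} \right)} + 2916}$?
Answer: $\frac{198}{577495} \approx 0.00034286$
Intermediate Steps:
$J{\left(S,T \right)} = \frac{1}{18}$ ($J{\left(S,T \right)} = - \frac{1}{3 \left(-6\right)} = \left(- \frac{1}{3}\right) \left(- \frac{1}{6}\right) = \frac{1}{18}$)
$p{\left(P \right)} = \frac{127}{198}$
$\frac{1}{p{\left(J{\left(17,-14 \right)} \right)} + 2916} = \frac{1}{\frac{127}{198} + 2916} = \frac{1}{\frac{577495}{198}} = \frac{198}{577495}$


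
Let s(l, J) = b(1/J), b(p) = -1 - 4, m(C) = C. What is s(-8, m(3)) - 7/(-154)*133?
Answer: 23/22 ≈ 1.0455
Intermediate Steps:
b(p) = -5
s(l, J) = -5
s(-8, m(3)) - 7/(-154)*133 = -5 - 7/(-154)*133 = -5 - 7*(-1/154)*133 = -5 + (1/22)*133 = -5 + 133/22 = 23/22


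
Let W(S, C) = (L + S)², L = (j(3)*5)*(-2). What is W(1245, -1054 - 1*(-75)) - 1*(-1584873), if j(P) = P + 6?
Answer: 2918898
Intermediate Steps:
j(P) = 6 + P
L = -90 (L = ((6 + 3)*5)*(-2) = (9*5)*(-2) = 45*(-2) = -90)
W(S, C) = (-90 + S)²
W(1245, -1054 - 1*(-75)) - 1*(-1584873) = (-90 + 1245)² - 1*(-1584873) = 1155² + 1584873 = 1334025 + 1584873 = 2918898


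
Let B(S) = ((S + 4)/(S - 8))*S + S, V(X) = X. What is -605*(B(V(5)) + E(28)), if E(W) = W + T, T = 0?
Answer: -10890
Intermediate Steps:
E(W) = W (E(W) = W + 0 = W)
B(S) = S + S*(4 + S)/(-8 + S) (B(S) = ((4 + S)/(-8 + S))*S + S = S*(4 + S)/(-8 + S) + S = S + S*(4 + S)/(-8 + S))
-605*(B(V(5)) + E(28)) = -605*(2*5*(-2 + 5)/(-8 + 5) + 28) = -605*(2*5*3/(-3) + 28) = -605*(2*5*(-1/3)*3 + 28) = -605*(-10 + 28) = -605*18 = -10890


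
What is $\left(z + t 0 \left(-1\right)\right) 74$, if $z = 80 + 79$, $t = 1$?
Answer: $11766$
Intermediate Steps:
$z = 159$
$\left(z + t 0 \left(-1\right)\right) 74 = \left(159 + 1 \cdot 0 \left(-1\right)\right) 74 = \left(159 + 0 \left(-1\right)\right) 74 = \left(159 + 0\right) 74 = 159 \cdot 74 = 11766$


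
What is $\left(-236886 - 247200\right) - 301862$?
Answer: $-785948$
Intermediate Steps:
$\left(-236886 - 247200\right) - 301862 = -484086 - 301862 = -785948$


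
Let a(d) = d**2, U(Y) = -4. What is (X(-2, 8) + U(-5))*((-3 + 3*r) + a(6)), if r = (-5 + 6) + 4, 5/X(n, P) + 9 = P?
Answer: -432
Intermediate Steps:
X(n, P) = 5/(-9 + P)
r = 5 (r = 1 + 4 = 5)
(X(-2, 8) + U(-5))*((-3 + 3*r) + a(6)) = (5/(-9 + 8) - 4)*((-3 + 3*5) + 6**2) = (5/(-1) - 4)*((-3 + 15) + 36) = (5*(-1) - 4)*(12 + 36) = (-5 - 4)*48 = -9*48 = -432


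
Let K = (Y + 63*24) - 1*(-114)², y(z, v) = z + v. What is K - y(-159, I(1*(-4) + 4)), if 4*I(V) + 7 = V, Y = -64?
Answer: -45549/4 ≈ -11387.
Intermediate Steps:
I(V) = -7/4 + V/4
y(z, v) = v + z
K = -11548 (K = (-64 + 63*24) - 1*(-114)² = (-64 + 1512) - 1*12996 = 1448 - 12996 = -11548)
K - y(-159, I(1*(-4) + 4)) = -11548 - ((-7/4 + (1*(-4) + 4)/4) - 159) = -11548 - ((-7/4 + (-4 + 4)/4) - 159) = -11548 - ((-7/4 + (¼)*0) - 159) = -11548 - ((-7/4 + 0) - 159) = -11548 - (-7/4 - 159) = -11548 - 1*(-643/4) = -11548 + 643/4 = -45549/4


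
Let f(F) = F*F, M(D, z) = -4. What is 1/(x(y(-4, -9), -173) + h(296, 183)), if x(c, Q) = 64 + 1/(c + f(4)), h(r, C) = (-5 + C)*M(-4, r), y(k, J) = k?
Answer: -12/7775 ≈ -0.0015434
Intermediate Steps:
f(F) = F²
h(r, C) = 20 - 4*C (h(r, C) = (-5 + C)*(-4) = 20 - 4*C)
x(c, Q) = 64 + 1/(16 + c) (x(c, Q) = 64 + 1/(c + 4²) = 64 + 1/(c + 16) = 64 + 1/(16 + c))
1/(x(y(-4, -9), -173) + h(296, 183)) = 1/((1025 + 64*(-4))/(16 - 4) + (20 - 4*183)) = 1/((1025 - 256)/12 + (20 - 732)) = 1/((1/12)*769 - 712) = 1/(769/12 - 712) = 1/(-7775/12) = -12/7775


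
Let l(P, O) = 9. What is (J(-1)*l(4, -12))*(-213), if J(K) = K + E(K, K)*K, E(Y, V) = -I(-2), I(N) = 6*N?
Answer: 24921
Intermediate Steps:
E(Y, V) = 12 (E(Y, V) = -6*(-2) = -1*(-12) = 12)
J(K) = 13*K (J(K) = K + 12*K = 13*K)
(J(-1)*l(4, -12))*(-213) = ((13*(-1))*9)*(-213) = -13*9*(-213) = -117*(-213) = 24921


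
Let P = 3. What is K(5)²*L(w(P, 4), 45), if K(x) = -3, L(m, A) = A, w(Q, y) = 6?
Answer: 405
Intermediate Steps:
K(5)²*L(w(P, 4), 45) = (-3)²*45 = 9*45 = 405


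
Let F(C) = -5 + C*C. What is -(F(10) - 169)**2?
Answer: -5476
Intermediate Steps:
F(C) = -5 + C**2
-(F(10) - 169)**2 = -((-5 + 10**2) - 169)**2 = -((-5 + 100) - 169)**2 = -(95 - 169)**2 = -1*(-74)**2 = -1*5476 = -5476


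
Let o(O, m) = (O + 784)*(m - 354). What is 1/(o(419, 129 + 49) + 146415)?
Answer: -1/65313 ≈ -1.5311e-5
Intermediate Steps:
o(O, m) = (-354 + m)*(784 + O) (o(O, m) = (784 + O)*(-354 + m) = (-354 + m)*(784 + O))
1/(o(419, 129 + 49) + 146415) = 1/((-277536 - 354*419 + 784*(129 + 49) + 419*(129 + 49)) + 146415) = 1/((-277536 - 148326 + 784*178 + 419*178) + 146415) = 1/((-277536 - 148326 + 139552 + 74582) + 146415) = 1/(-211728 + 146415) = 1/(-65313) = -1/65313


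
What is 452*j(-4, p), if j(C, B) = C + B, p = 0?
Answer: -1808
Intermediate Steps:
j(C, B) = B + C
452*j(-4, p) = 452*(0 - 4) = 452*(-4) = -1808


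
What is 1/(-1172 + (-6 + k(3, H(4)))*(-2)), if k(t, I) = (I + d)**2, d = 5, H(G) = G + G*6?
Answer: -1/3338 ≈ -0.00029958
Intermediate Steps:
H(G) = 7*G (H(G) = G + 6*G = 7*G)
k(t, I) = (5 + I)**2 (k(t, I) = (I + 5)**2 = (5 + I)**2)
1/(-1172 + (-6 + k(3, H(4)))*(-2)) = 1/(-1172 + (-6 + (5 + 7*4)**2)*(-2)) = 1/(-1172 + (-6 + (5 + 28)**2)*(-2)) = 1/(-1172 + (-6 + 33**2)*(-2)) = 1/(-1172 + (-6 + 1089)*(-2)) = 1/(-1172 + 1083*(-2)) = 1/(-1172 - 2166) = 1/(-3338) = -1/3338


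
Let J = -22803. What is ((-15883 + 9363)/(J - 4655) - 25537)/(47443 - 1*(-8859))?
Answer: -350594213/772970158 ≈ -0.45357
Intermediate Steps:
((-15883 + 9363)/(J - 4655) - 25537)/(47443 - 1*(-8859)) = ((-15883 + 9363)/(-22803 - 4655) - 25537)/(47443 - 1*(-8859)) = (-6520/(-27458) - 25537)/(47443 + 8859) = (-6520*(-1/27458) - 25537)/56302 = (3260/13729 - 25537)*(1/56302) = -350594213/13729*1/56302 = -350594213/772970158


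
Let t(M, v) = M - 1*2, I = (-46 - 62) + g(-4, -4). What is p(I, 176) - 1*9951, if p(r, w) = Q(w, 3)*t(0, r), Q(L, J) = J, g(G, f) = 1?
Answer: -9957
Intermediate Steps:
I = -107 (I = (-46 - 62) + 1 = -108 + 1 = -107)
t(M, v) = -2 + M (t(M, v) = M - 2 = -2 + M)
p(r, w) = -6 (p(r, w) = 3*(-2 + 0) = 3*(-2) = -6)
p(I, 176) - 1*9951 = -6 - 1*9951 = -6 - 9951 = -9957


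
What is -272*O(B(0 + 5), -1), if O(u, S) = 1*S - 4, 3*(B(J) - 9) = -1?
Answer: 1360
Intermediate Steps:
B(J) = 26/3 (B(J) = 9 + (⅓)*(-1) = 9 - ⅓ = 26/3)
O(u, S) = -4 + S (O(u, S) = S - 4 = -4 + S)
-272*O(B(0 + 5), -1) = -272*(-4 - 1) = -272*(-5) = 1360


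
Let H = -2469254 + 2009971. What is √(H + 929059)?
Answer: 4*√29361 ≈ 685.40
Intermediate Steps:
H = -459283
√(H + 929059) = √(-459283 + 929059) = √469776 = 4*√29361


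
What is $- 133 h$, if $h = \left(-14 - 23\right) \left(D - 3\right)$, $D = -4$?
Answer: $-34447$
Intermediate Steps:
$h = 259$ ($h = \left(-14 - 23\right) \left(-4 - 3\right) = \left(-37\right) \left(-7\right) = 259$)
$- 133 h = \left(-133\right) 259 = -34447$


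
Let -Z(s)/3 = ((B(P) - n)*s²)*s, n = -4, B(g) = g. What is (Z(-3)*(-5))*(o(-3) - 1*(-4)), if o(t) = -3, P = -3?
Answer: -405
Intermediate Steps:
Z(s) = -3*s³ (Z(s) = -3*(-3 - 1*(-4))*s²*s = -3*(-3 + 4)*s²*s = -3*1*s²*s = -3*s²*s = -3*s³)
(Z(-3)*(-5))*(o(-3) - 1*(-4)) = (-3*(-3)³*(-5))*(-3 - 1*(-4)) = (-3*(-27)*(-5))*(-3 + 4) = (81*(-5))*1 = -405*1 = -405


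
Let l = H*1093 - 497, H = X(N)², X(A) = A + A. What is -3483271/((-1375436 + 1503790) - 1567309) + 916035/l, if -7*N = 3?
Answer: 12928151135294/4315426045 ≈ 2995.8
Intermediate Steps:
N = -3/7 (N = -⅐*3 = -3/7 ≈ -0.42857)
X(A) = 2*A
H = 36/49 (H = (2*(-3/7))² = (-6/7)² = 36/49 ≈ 0.73469)
l = 14995/49 (l = (36/49)*1093 - 497 = 39348/49 - 497 = 14995/49 ≈ 306.02)
-3483271/((-1375436 + 1503790) - 1567309) + 916035/l = -3483271/((-1375436 + 1503790) - 1567309) + 916035/(14995/49) = -3483271/(128354 - 1567309) + 916035*(49/14995) = -3483271/(-1438955) + 8977143/2999 = -3483271*(-1/1438955) + 8977143/2999 = 3483271/1438955 + 8977143/2999 = 12928151135294/4315426045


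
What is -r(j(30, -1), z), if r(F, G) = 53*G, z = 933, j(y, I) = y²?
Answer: -49449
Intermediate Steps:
-r(j(30, -1), z) = -53*933 = -1*49449 = -49449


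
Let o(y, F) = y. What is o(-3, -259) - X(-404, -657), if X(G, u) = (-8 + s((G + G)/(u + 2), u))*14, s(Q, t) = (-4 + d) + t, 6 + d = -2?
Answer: 9475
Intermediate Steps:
d = -8 (d = -6 - 2 = -8)
s(Q, t) = -12 + t (s(Q, t) = (-4 - 8) + t = -12 + t)
X(G, u) = -280 + 14*u (X(G, u) = (-8 + (-12 + u))*14 = (-20 + u)*14 = -280 + 14*u)
o(-3, -259) - X(-404, -657) = -3 - (-280 + 14*(-657)) = -3 - (-280 - 9198) = -3 - 1*(-9478) = -3 + 9478 = 9475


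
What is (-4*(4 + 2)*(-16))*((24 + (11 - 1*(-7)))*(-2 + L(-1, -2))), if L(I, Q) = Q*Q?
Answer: 32256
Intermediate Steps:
L(I, Q) = Q²
(-4*(4 + 2)*(-16))*((24 + (11 - 1*(-7)))*(-2 + L(-1, -2))) = (-4*(4 + 2)*(-16))*((24 + (11 - 1*(-7)))*(-2 + (-2)²)) = (-4*6*(-16))*((24 + (11 + 7))*(-2 + 4)) = (-24*(-16))*((24 + 18)*2) = 384*(42*2) = 384*84 = 32256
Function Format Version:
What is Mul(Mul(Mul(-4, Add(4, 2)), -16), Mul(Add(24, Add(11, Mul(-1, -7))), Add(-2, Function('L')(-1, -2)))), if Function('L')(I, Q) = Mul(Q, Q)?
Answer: 32256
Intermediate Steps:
Function('L')(I, Q) = Pow(Q, 2)
Mul(Mul(Mul(-4, Add(4, 2)), -16), Mul(Add(24, Add(11, Mul(-1, -7))), Add(-2, Function('L')(-1, -2)))) = Mul(Mul(Mul(-4, Add(4, 2)), -16), Mul(Add(24, Add(11, Mul(-1, -7))), Add(-2, Pow(-2, 2)))) = Mul(Mul(Mul(-4, 6), -16), Mul(Add(24, Add(11, 7)), Add(-2, 4))) = Mul(Mul(-24, -16), Mul(Add(24, 18), 2)) = Mul(384, Mul(42, 2)) = Mul(384, 84) = 32256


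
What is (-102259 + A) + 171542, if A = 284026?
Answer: 353309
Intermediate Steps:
(-102259 + A) + 171542 = (-102259 + 284026) + 171542 = 181767 + 171542 = 353309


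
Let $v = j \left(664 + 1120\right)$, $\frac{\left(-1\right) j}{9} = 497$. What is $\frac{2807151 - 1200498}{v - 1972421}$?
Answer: $- \frac{1606653}{9952253} \approx -0.16144$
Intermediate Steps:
$j = -4473$ ($j = \left(-9\right) 497 = -4473$)
$v = -7979832$ ($v = - 4473 \left(664 + 1120\right) = \left(-4473\right) 1784 = -7979832$)
$\frac{2807151 - 1200498}{v - 1972421} = \frac{2807151 - 1200498}{-7979832 - 1972421} = \frac{1606653}{-9952253} = 1606653 \left(- \frac{1}{9952253}\right) = - \frac{1606653}{9952253}$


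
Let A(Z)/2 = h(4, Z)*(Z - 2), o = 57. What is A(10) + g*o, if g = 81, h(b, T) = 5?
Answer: 4697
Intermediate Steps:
A(Z) = -20 + 10*Z (A(Z) = 2*(5*(Z - 2)) = 2*(5*(-2 + Z)) = 2*(-10 + 5*Z) = -20 + 10*Z)
A(10) + g*o = (-20 + 10*10) + 81*57 = (-20 + 100) + 4617 = 80 + 4617 = 4697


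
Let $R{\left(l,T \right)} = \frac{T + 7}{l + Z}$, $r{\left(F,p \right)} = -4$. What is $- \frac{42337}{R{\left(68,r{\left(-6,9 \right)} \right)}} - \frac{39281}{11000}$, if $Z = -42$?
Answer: $- \frac{1100772713}{3000} \approx -3.6692 \cdot 10^{5}$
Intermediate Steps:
$R{\left(l,T \right)} = \frac{7 + T}{-42 + l}$ ($R{\left(l,T \right)} = \frac{T + 7}{l - 42} = \frac{7 + T}{-42 + l}$)
$- \frac{42337}{R{\left(68,r{\left(-6,9 \right)} \right)}} - \frac{39281}{11000} = - \frac{42337}{\frac{1}{-42 + 68} \left(7 - 4\right)} - \frac{39281}{11000} = - \frac{42337}{\frac{1}{26} \cdot 3} - \frac{3571}{1000} = - \frac{42337}{\frac{3}{26}} - \frac{3571}{1000} = \left(-42337\right) \frac{26}{3} - \frac{3571}{1000} = - \frac{1100762}{3} - \frac{3571}{1000} = - \frac{1100772713}{3000}$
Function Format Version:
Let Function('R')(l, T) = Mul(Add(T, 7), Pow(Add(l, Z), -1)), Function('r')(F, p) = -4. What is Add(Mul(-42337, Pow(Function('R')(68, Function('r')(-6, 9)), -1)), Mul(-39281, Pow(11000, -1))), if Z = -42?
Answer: Rational(-1100772713, 3000) ≈ -3.6692e+5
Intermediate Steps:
Function('R')(l, T) = Mul(Pow(Add(-42, l), -1), Add(7, T)) (Function('R')(l, T) = Mul(Add(T, 7), Pow(Add(l, -42), -1)) = Mul(Add(7, T), Pow(Add(-42, l), -1)) = Mul(Pow(Add(-42, l), -1), Add(7, T)))
Add(Mul(-42337, Pow(Function('R')(68, Function('r')(-6, 9)), -1)), Mul(-39281, Pow(11000, -1))) = Add(Mul(-42337, Pow(Mul(Pow(Add(-42, 68), -1), Add(7, -4)), -1)), Mul(-39281, Pow(11000, -1))) = Add(Mul(-42337, Pow(Mul(Pow(26, -1), 3), -1)), Mul(-39281, Rational(1, 11000))) = Add(Mul(-42337, Pow(Mul(Rational(1, 26), 3), -1)), Rational(-3571, 1000)) = Add(Mul(-42337, Pow(Rational(3, 26), -1)), Rational(-3571, 1000)) = Add(Mul(-42337, Rational(26, 3)), Rational(-3571, 1000)) = Add(Rational(-1100762, 3), Rational(-3571, 1000)) = Rational(-1100772713, 3000)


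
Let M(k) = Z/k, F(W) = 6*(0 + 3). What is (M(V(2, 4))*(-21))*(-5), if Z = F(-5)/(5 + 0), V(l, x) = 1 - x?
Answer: -126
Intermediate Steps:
F(W) = 18 (F(W) = 6*3 = 18)
Z = 18/5 (Z = 18/(5 + 0) = 18/5 ≈ 3.6000)
M(k) = 18/(5*k)
(M(V(2, 4))*(-21))*(-5) = ((18/(5*(1 - 1*4)))*(-21))*(-5) = ((18/(5*(1 - 4)))*(-21))*(-5) = (((18/5)/(-3))*(-21))*(-5) = (((18/5)*(-⅓))*(-21))*(-5) = -6/5*(-21)*(-5) = (126/5)*(-5) = -126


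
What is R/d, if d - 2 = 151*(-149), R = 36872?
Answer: -36872/22497 ≈ -1.6390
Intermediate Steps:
d = -22497 (d = 2 + 151*(-149) = 2 - 22499 = -22497)
R/d = 36872/(-22497) = 36872*(-1/22497) = -36872/22497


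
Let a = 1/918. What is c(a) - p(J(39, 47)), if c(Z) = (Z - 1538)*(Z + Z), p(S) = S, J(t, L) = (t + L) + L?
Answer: -57453029/421362 ≈ -136.35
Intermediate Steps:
J(t, L) = t + 2*L (J(t, L) = (L + t) + L = t + 2*L)
a = 1/918 ≈ 0.0010893
c(Z) = 2*Z*(-1538 + Z) (c(Z) = (-1538 + Z)*(2*Z) = 2*Z*(-1538 + Z))
c(a) - p(J(39, 47)) = 2*(1/918)*(-1538 + 1/918) - (39 + 2*47) = 2*(1/918)*(-1411883/918) - (39 + 94) = -1411883/421362 - 1*133 = -1411883/421362 - 133 = -57453029/421362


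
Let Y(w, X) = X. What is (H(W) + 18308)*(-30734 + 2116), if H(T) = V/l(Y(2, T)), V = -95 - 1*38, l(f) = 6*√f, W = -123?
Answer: -523938344 - 46417*I*√123/9 ≈ -5.2394e+8 - 57199.0*I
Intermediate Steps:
V = -133 (V = -95 - 38 = -133)
H(T) = -133/(6*√T) (H(T) = -133*1/(6*√T) = -133/(6*√T))
(H(W) + 18308)*(-30734 + 2116) = (-(-133)*I*√123/738 + 18308)*(-30734 + 2116) = (-(-133)*I*√123/738 + 18308)*(-28618) = (133*I*√123/738 + 18308)*(-28618) = (18308 + 133*I*√123/738)*(-28618) = -523938344 - 46417*I*√123/9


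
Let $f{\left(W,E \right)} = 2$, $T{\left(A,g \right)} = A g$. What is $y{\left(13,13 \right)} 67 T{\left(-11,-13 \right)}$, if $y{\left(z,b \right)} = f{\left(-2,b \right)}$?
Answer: $19162$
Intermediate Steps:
$y{\left(z,b \right)} = 2$
$y{\left(13,13 \right)} 67 T{\left(-11,-13 \right)} = 2 \cdot 67 \left(\left(-11\right) \left(-13\right)\right) = 134 \cdot 143 = 19162$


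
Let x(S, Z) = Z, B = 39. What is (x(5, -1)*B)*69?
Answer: -2691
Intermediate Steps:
(x(5, -1)*B)*69 = -1*39*69 = -39*69 = -2691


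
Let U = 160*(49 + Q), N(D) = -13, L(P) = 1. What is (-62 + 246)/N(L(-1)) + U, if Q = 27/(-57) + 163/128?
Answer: 7858361/988 ≈ 7953.8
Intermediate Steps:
Q = 1945/2432 (Q = 27*(-1/57) + 163*(1/128) = -9/19 + 163/128 = 1945/2432 ≈ 0.79975)
U = 605565/76 (U = 160*(49 + 1945/2432) = 160*(121113/2432) = 605565/76 ≈ 7968.0)
(-62 + 246)/N(L(-1)) + U = (-62 + 246)/(-13) + 605565/76 = 184*(-1/13) + 605565/76 = -184/13 + 605565/76 = 7858361/988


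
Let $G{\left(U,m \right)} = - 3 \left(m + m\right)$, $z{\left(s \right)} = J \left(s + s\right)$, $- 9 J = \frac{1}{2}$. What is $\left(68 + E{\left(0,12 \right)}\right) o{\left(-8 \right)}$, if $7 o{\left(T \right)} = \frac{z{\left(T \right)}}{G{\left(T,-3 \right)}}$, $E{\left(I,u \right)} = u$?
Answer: $\frac{320}{567} \approx 0.56437$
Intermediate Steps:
$J = - \frac{1}{18}$ ($J = - \frac{1}{9 \cdot 2} = \left(- \frac{1}{9}\right) \frac{1}{2} = - \frac{1}{18} \approx -0.055556$)
$z{\left(s \right)} = - \frac{s}{9}$ ($z{\left(s \right)} = - \frac{s + s}{18} = - \frac{2 s}{18} = - \frac{s}{9}$)
$G{\left(U,m \right)} = - 6 m$ ($G{\left(U,m \right)} = - 3 \cdot 2 m = - 6 m$)
$o{\left(T \right)} = - \frac{T}{1134}$ ($o{\left(T \right)} = \frac{- \frac{T}{9} \frac{1}{\left(-6\right) \left(-3\right)}}{7} = \frac{- \frac{T}{9} \cdot \frac{1}{18}}{7} = \frac{\left(- \frac{1}{162}\right) T}{7} = - \frac{T}{1134}$)
$\left(68 + E{\left(0,12 \right)}\right) o{\left(-8 \right)} = \left(68 + 12\right) \left(\left(- \frac{1}{1134}\right) \left(-8\right)\right) = 80 \cdot \frac{4}{567} = \frac{320}{567}$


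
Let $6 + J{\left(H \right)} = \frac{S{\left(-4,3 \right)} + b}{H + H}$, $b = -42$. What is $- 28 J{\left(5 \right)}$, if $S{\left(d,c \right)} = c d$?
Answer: $\frac{1596}{5} \approx 319.2$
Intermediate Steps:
$J{\left(H \right)} = -6 - \frac{27}{H}$ ($J{\left(H \right)} = -6 + \frac{3 \left(-4\right) - 42}{H + H} = -6 + \frac{-12 - 42}{2 H} = -6 - 54 \frac{1}{2 H} = -6 - \frac{27}{H}$)
$- 28 J{\left(5 \right)} = - 28 \left(-6 - \frac{27}{5}\right) = \left(-28\right) \left(- \frac{57}{5}\right) = \frac{1596}{5}$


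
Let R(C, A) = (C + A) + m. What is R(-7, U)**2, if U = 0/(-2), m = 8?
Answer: 1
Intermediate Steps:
U = 0 (U = 0*(-1/2) = 0)
R(C, A) = 8 + A + C (R(C, A) = (C + A) + 8 = (A + C) + 8 = 8 + A + C)
R(-7, U)**2 = (8 + 0 - 7)**2 = 1**2 = 1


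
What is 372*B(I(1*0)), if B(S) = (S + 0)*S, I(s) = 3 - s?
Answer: 3348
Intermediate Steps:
B(S) = S² (B(S) = S*S = S²)
372*B(I(1*0)) = 372*(3 - 0)² = 372*(3 - 1*0)² = 372*(3 + 0)² = 372*3² = 372*9 = 3348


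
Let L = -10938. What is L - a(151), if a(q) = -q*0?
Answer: -10938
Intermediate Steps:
a(q) = 0
L - a(151) = -10938 - 1*0 = -10938 + 0 = -10938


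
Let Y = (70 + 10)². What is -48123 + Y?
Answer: -41723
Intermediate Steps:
Y = 6400 (Y = 80² = 6400)
-48123 + Y = -48123 + 6400 = -41723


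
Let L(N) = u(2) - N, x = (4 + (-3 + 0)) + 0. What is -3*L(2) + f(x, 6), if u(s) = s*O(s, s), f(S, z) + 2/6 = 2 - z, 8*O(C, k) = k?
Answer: ⅙ ≈ 0.16667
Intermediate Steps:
O(C, k) = k/8
x = 1 (x = (4 - 3) + 0 = 1 + 0 = 1)
f(S, z) = 5/3 - z (f(S, z) = -⅓ + (2 - z) = 5/3 - z)
u(s) = s²/8 (u(s) = s*(s/8) = s²/8)
L(N) = ½ - N (L(N) = (⅛)*2² - N = (⅛)*4 - N = ½ - N)
-3*L(2) + f(x, 6) = -3*(½ - 1*2) + (5/3 - 1*6) = -3*(½ - 2) + (5/3 - 6) = -3*(-3/2) - 13/3 = 9/2 - 13/3 = ⅙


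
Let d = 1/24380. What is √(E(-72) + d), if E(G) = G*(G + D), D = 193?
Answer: I*√1294569217105/12190 ≈ 93.338*I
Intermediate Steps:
d = 1/24380 ≈ 4.1017e-5
E(G) = G*(193 + G) (E(G) = G*(G + 193) = G*(193 + G))
√(E(-72) + d) = √(-72*(193 - 72) + 1/24380) = √(-72*121 + 1/24380) = √(-8712 + 1/24380) = √(-212398559/24380) = I*√1294569217105/12190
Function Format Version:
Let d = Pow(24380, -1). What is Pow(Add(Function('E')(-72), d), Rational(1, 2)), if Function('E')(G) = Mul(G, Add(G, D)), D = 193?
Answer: Mul(Rational(1, 12190), I, Pow(1294569217105, Rational(1, 2))) ≈ Mul(93.338, I)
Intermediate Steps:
d = Rational(1, 24380) ≈ 4.1017e-5
Function('E')(G) = Mul(G, Add(193, G)) (Function('E')(G) = Mul(G, Add(G, 193)) = Mul(G, Add(193, G)))
Pow(Add(Function('E')(-72), d), Rational(1, 2)) = Pow(Add(Mul(-72, Add(193, -72)), Rational(1, 24380)), Rational(1, 2)) = Pow(Add(Mul(-72, 121), Rational(1, 24380)), Rational(1, 2)) = Pow(Add(-8712, Rational(1, 24380)), Rational(1, 2)) = Pow(Rational(-212398559, 24380), Rational(1, 2)) = Mul(Rational(1, 12190), I, Pow(1294569217105, Rational(1, 2)))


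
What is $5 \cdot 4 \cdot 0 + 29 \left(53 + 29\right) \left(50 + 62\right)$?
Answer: $266336$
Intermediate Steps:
$5 \cdot 4 \cdot 0 + 29 \left(53 + 29\right) \left(50 + 62\right) = 20 \cdot 0 + 29 \cdot 82 \cdot 112 = 0 + 29 \cdot 9184 = 0 + 266336 = 266336$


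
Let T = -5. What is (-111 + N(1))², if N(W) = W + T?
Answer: 13225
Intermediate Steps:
N(W) = -5 + W (N(W) = W - 5 = -5 + W)
(-111 + N(1))² = (-111 + (-5 + 1))² = (-111 - 4)² = (-115)² = 13225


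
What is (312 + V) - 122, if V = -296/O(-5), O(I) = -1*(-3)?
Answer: 274/3 ≈ 91.333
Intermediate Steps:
O(I) = 3
V = -296/3 ≈ -98.667
(312 + V) - 122 = (312 - 296/3) - 122 = 640/3 - 122 = 274/3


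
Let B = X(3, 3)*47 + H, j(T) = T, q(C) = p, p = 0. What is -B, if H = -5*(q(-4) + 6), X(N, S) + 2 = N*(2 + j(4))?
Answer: -722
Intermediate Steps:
q(C) = 0
X(N, S) = -2 + 6*N (X(N, S) = -2 + N*(2 + 4) = -2 + N*6 = -2 + 6*N)
H = -30 (H = -5*(0 + 6) = -5*6 = -30)
B = 722 (B = (-2 + 6*3)*47 - 30 = (-2 + 18)*47 - 30 = 16*47 - 30 = 752 - 30 = 722)
-B = -1*722 = -722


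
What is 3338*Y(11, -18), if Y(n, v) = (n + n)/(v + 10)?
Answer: -18359/2 ≈ -9179.5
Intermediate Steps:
Y(n, v) = 2*n/(10 + v) (Y(n, v) = (2*n)/(10 + v) = 2*n/(10 + v))
3338*Y(11, -18) = 3338*(2*11/(10 - 18)) = 3338*(2*11/(-8)) = 3338*(2*11*(-⅛)) = 3338*(-11/4) = -18359/2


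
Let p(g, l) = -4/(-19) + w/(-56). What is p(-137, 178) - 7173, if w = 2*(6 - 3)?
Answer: -3815981/532 ≈ -7172.9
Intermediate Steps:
w = 6 (w = 2*3 = 6)
p(g, l) = 55/532 (p(g, l) = -4/(-19) + 6/(-56) = -4*(-1/19) + 6*(-1/56) = 4/19 - 3/28 = 55/532)
p(-137, 178) - 7173 = 55/532 - 7173 = -3815981/532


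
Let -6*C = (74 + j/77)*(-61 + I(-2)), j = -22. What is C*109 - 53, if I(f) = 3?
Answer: 543321/7 ≈ 77617.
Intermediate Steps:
C = 4988/7 (C = -(74 - 22/77)*(-61 + 3)/6 = -(74 - 22*1/77)*(-58)/6 = -(74 - 2/7)*(-58)/6 = -86*(-58)/7 = -1/6*(-29928/7) = 4988/7 ≈ 712.57)
C*109 - 53 = (4988/7)*109 - 53 = 543692/7 - 53 = 543321/7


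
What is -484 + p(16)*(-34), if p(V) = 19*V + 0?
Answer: -10820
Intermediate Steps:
p(V) = 19*V
-484 + p(16)*(-34) = -484 + (19*16)*(-34) = -484 + 304*(-34) = -484 - 10336 = -10820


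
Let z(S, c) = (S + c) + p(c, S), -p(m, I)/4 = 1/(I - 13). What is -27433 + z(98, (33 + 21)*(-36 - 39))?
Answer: -2667729/85 ≈ -31385.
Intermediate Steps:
p(m, I) = -4/(-13 + I) (p(m, I) = -4/(I - 13) = -4/(-13 + I))
z(S, c) = S + c - 4/(-13 + S) (z(S, c) = (S + c) - 4/(-13 + S) = S + c - 4/(-13 + S))
-27433 + z(98, (33 + 21)*(-36 - 39)) = -27433 + (-4 + (-13 + 98)*(98 + (33 + 21)*(-36 - 39)))/(-13 + 98) = -27433 + (-4 + 85*(98 + 54*(-75)))/85 = -27433 + (-4 + 85*(98 - 4050))/85 = -27433 + (-4 + 85*(-3952))/85 = -27433 + (-4 - 335920)/85 = -27433 + (1/85)*(-335924) = -27433 - 335924/85 = -2667729/85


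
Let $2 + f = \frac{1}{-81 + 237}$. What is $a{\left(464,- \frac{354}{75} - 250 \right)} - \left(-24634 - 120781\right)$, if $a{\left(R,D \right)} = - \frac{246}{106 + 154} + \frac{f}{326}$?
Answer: $\frac{36975884057}{254280} \approx 1.4541 \cdot 10^{5}$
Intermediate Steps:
$f = - \frac{311}{156}$ ($f = -2 + \frac{1}{-81 + 237} = -2 + \frac{1}{156} = - \frac{311}{156} \approx -1.9936$)
$a{\left(R,D \right)} = - \frac{242143}{254280}$ ($a{\left(R,D \right)} = - \frac{246}{106 + 154} - \frac{311}{156 \cdot 326} = - \frac{246}{260} - \frac{311}{50856} = \left(-246\right) \frac{1}{260} - \frac{311}{50856} = - \frac{123}{130} - \frac{311}{50856} = - \frac{242143}{254280}$)
$a{\left(464,- \frac{354}{75} - 250 \right)} - \left(-24634 - 120781\right) = - \frac{242143}{254280} - \left(-24634 - 120781\right) = - \frac{242143}{254280} - -145415 = - \frac{242143}{254280} + 145415 = \frac{36975884057}{254280}$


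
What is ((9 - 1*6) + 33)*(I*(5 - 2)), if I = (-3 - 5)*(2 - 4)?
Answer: 1728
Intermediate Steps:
I = 16 (I = -8*(-2) = 16)
((9 - 1*6) + 33)*(I*(5 - 2)) = ((9 - 1*6) + 33)*(16*(5 - 2)) = ((9 - 6) + 33)*(16*3) = (3 + 33)*48 = 36*48 = 1728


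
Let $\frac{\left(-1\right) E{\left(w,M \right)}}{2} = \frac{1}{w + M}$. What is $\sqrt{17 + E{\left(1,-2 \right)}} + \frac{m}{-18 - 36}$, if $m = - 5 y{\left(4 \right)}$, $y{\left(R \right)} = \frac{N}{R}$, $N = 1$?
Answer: $\frac{5}{216} + \sqrt{19} \approx 4.382$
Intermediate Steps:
$E{\left(w,M \right)} = - \frac{2}{M + w}$ ($E{\left(w,M \right)} = - \frac{2}{w + M} = - \frac{2}{M + w}$)
$y{\left(R \right)} = \frac{1}{R}$ ($y{\left(R \right)} = 1 \frac{1}{R} = \frac{1}{R}$)
$m = - \frac{5}{4} \approx -1.25$
$\sqrt{17 + E{\left(1,-2 \right)}} + \frac{m}{-18 - 36} = \sqrt{17 - \frac{2}{-2 + 1}} + \frac{1}{-18 - 36} \left(- \frac{5}{4}\right) = \sqrt{17 - \frac{2}{-1}} + \frac{1}{-54} \left(- \frac{5}{4}\right) = \sqrt{17 - -2} - - \frac{5}{216} = \sqrt{17 + 2} + \frac{5}{216} = \sqrt{19} + \frac{5}{216} = \frac{5}{216} + \sqrt{19}$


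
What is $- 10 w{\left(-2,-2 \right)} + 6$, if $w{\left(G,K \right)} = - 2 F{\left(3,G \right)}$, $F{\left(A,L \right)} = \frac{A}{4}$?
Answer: $21$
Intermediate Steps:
$F{\left(A,L \right)} = \frac{A}{4}$ ($F{\left(A,L \right)} = A \frac{1}{4} = \frac{A}{4}$)
$w{\left(G,K \right)} = - \frac{3}{2}$ ($w{\left(G,K \right)} = - 2 \cdot \frac{1}{4} \cdot 3 = \left(-2\right) \frac{3}{4} = - \frac{3}{2}$)
$- 10 w{\left(-2,-2 \right)} + 6 = \left(-10\right) \left(- \frac{3}{2}\right) + 6 = 15 + 6 = 21$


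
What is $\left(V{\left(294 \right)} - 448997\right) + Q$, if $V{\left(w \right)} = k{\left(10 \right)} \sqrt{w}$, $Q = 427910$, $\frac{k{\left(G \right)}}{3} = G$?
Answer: $-21087 + 210 \sqrt{6} \approx -20573.0$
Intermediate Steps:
$k{\left(G \right)} = 3 G$
$V{\left(w \right)} = 30 \sqrt{w}$ ($V{\left(w \right)} = 3 \cdot 10 \sqrt{w} = 30 \sqrt{w}$)
$\left(V{\left(294 \right)} - 448997\right) + Q = \left(30 \sqrt{294} - 448997\right) + 427910 = \left(30 \cdot 7 \sqrt{6} - 448997\right) + 427910 = \left(210 \sqrt{6} - 448997\right) + 427910 = \left(-448997 + 210 \sqrt{6}\right) + 427910 = -21087 + 210 \sqrt{6}$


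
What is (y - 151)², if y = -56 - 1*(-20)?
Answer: 34969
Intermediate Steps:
y = -36 (y = -56 + 20 = -36)
(y - 151)² = (-36 - 151)² = (-187)² = 34969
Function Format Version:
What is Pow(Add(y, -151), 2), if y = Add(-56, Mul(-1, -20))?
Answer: 34969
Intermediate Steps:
y = -36 (y = Add(-56, 20) = -36)
Pow(Add(y, -151), 2) = Pow(Add(-36, -151), 2) = Pow(-187, 2) = 34969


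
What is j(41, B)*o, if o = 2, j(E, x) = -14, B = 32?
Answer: -28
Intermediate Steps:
j(41, B)*o = -14*2 = -28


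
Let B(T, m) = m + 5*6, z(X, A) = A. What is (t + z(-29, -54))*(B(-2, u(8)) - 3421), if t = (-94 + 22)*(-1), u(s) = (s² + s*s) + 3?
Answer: -58680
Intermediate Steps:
u(s) = 3 + 2*s² (u(s) = (s² + s²) + 3 = 2*s² + 3 = 3 + 2*s²)
B(T, m) = 30 + m (B(T, m) = m + 30 = 30 + m)
t = 72 (t = -72*(-1) = 72)
(t + z(-29, -54))*(B(-2, u(8)) - 3421) = (72 - 54)*((30 + (3 + 2*8²)) - 3421) = 18*((30 + (3 + 2*64)) - 3421) = 18*((30 + (3 + 128)) - 3421) = 18*((30 + 131) - 3421) = 18*(161 - 3421) = 18*(-3260) = -58680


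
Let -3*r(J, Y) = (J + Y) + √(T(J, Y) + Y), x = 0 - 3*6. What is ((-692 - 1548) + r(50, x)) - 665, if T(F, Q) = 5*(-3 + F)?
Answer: -8747/3 - √217/3 ≈ -2920.6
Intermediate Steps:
T(F, Q) = -15 + 5*F
x = -18 (x = 0 - 18 = -18)
r(J, Y) = -J/3 - Y/3 - √(-15 + Y + 5*J)/3 (r(J, Y) = -((J + Y) + √((-15 + 5*J) + Y))/3 = -((J + Y) + √(-15 + Y + 5*J))/3 = -(J + Y + √(-15 + Y + 5*J))/3 = -J/3 - Y/3 - √(-15 + Y + 5*J)/3)
((-692 - 1548) + r(50, x)) - 665 = ((-692 - 1548) + (-⅓*50 - ⅓*(-18) - √(-15 - 18 + 5*50)/3)) - 665 = (-2240 + (-50/3 + 6 - √(-15 - 18 + 250)/3)) - 665 = (-2240 + (-50/3 + 6 - √217/3)) - 665 = (-2240 + (-32/3 - √217/3)) - 665 = (-6752/3 - √217/3) - 665 = -8747/3 - √217/3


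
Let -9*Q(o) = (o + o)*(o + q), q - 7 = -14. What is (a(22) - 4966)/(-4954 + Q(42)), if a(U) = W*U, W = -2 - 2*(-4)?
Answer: 7251/7921 ≈ 0.91541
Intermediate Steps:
q = -7 (q = 7 - 14 = -7)
W = 6 (W = -2 + 8 = 6)
Q(o) = -2*o*(-7 + o)/9 (Q(o) = -(o + o)*(o - 7)/9 = -2*o*(-7 + o)/9)
a(U) = 6*U
(a(22) - 4966)/(-4954 + Q(42)) = (6*22 - 4966)/(-4954 + (2/9)*42*(7 - 1*42)) = (132 - 4966)/(-4954 + (2/9)*42*(7 - 42)) = -4834/(-4954 + (2/9)*42*(-35)) = -4834/(-4954 - 980/3) = -4834/(-15842/3) = -4834*(-3/15842) = 7251/7921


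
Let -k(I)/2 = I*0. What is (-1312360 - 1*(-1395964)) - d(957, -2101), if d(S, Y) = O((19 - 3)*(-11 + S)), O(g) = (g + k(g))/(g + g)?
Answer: 167207/2 ≈ 83604.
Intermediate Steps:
k(I) = 0 (k(I) = -2*I*0 = -2*0 = 0)
O(g) = 1/2 (O(g) = (g + 0)/(g + g) = g/((2*g)) = g*(1/(2*g)) = 1/2)
d(S, Y) = 1/2
(-1312360 - 1*(-1395964)) - d(957, -2101) = (-1312360 - 1*(-1395964)) - 1*1/2 = (-1312360 + 1395964) - 1/2 = 83604 - 1/2 = 167207/2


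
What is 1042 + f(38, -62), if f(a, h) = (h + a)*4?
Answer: 946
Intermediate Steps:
f(a, h) = 4*a + 4*h (f(a, h) = (a + h)*4 = 4*a + 4*h)
1042 + f(38, -62) = 1042 + (4*38 + 4*(-62)) = 1042 + (152 - 248) = 1042 - 96 = 946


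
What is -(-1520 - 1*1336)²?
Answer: -8156736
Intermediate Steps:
-(-1520 - 1*1336)² = -(-1520 - 1336)² = -1*(-2856)² = -1*8156736 = -8156736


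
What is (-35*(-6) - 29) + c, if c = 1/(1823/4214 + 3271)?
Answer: 2495237091/13785817 ≈ 181.00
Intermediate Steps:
c = 4214/13785817 (c = 1/(1823*(1/4214) + 3271) = 1/(1823/4214 + 3271) = 1/(13785817/4214) = 4214/13785817 ≈ 0.00030568)
(-35*(-6) - 29) + c = (-35*(-6) - 29) + 4214/13785817 = (210 - 29) + 4214/13785817 = 181 + 4214/13785817 = 2495237091/13785817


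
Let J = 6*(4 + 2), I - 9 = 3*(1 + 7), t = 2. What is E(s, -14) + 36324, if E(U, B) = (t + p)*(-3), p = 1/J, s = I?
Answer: 435815/12 ≈ 36318.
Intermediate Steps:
I = 33 (I = 9 + 3*(1 + 7) = 9 + 3*8 = 9 + 24 = 33)
s = 33
J = 36 (J = 6*6 = 36)
p = 1/36 ≈ 0.027778
E(U, B) = -73/12 (E(U, B) = (2 + 1/36)*(-3) = (73/36)*(-3) = -73/12)
E(s, -14) + 36324 = -73/12 + 36324 = 435815/12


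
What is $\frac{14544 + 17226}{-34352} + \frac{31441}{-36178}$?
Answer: $- \frac{557359073}{310696664} \approx -1.7939$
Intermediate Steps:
$\frac{14544 + 17226}{-34352} + \frac{31441}{-36178} = 31770 \left(- \frac{1}{34352}\right) + 31441 \left(- \frac{1}{36178}\right) = - \frac{15885}{17176} - \frac{31441}{36178} = - \frac{557359073}{310696664}$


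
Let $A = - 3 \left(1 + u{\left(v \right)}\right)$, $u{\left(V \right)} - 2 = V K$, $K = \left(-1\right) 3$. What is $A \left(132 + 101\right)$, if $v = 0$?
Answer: $-2097$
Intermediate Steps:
$K = -3$
$u{\left(V \right)} = 2 - 3 V$ ($u{\left(V \right)} = 2 + V \left(-3\right) = 2 - 3 V$)
$A = -9$ ($A = - 3 \left(1 + \left(2 - 0\right)\right) = - 3 \left(1 + \left(2 + 0\right)\right) = - 3 \left(1 + 2\right) = \left(-3\right) 3 = -9$)
$A \left(132 + 101\right) = - 9 \left(132 + 101\right) = \left(-9\right) 233 = -2097$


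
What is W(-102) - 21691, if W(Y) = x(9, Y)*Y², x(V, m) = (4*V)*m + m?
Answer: -39286387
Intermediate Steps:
x(V, m) = m + 4*V*m (x(V, m) = 4*V*m + m = m + 4*V*m)
W(Y) = 37*Y³ (W(Y) = (Y*(1 + 4*9))*Y² = (Y*(1 + 36))*Y² = (Y*37)*Y² = (37*Y)*Y² = 37*Y³)
W(-102) - 21691 = 37*(-102)³ - 21691 = 37*(-1061208) - 21691 = -39264696 - 21691 = -39286387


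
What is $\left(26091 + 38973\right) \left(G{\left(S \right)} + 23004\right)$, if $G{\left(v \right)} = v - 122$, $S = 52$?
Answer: $1492177776$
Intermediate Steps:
$G{\left(v \right)} = -122 + v$
$\left(26091 + 38973\right) \left(G{\left(S \right)} + 23004\right) = \left(26091 + 38973\right) \left(\left(-122 + 52\right) + 23004\right) = 65064 \left(-70 + 23004\right) = 65064 \cdot 22934 = 1492177776$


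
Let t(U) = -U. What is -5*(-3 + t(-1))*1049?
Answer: 10490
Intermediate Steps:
-5*(-3 + t(-1))*1049 = -5*(-3 - 1*(-1))*1049 = -5*(-3 + 1)*1049 = -5*(-2)*1049 = 10*1049 = 10490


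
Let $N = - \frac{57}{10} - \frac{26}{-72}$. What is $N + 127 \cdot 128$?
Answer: $\frac{2925119}{180} \approx 16251.0$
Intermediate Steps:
$N = - \frac{961}{180}$ ($N = \left(-57\right) \frac{1}{10} - - \frac{13}{36} = - \frac{57}{10} + \frac{13}{36} = - \frac{961}{180} \approx -5.3389$)
$N + 127 \cdot 128 = - \frac{961}{180} + 127 \cdot 128 = - \frac{961}{180} + 16256 = \frac{2925119}{180}$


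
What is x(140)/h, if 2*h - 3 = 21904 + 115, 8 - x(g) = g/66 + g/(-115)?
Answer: 5386/8357349 ≈ 0.00064446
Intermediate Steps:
x(g) = 8 - 49*g/7590 (x(g) = 8 - (g/66 + g/(-115)) = 8 - (g*(1/66) + g*(-1/115)) = 8 - (g/66 - g/115) = 8 - 49*g/7590)
h = 11011 (h = 3/2 + (21904 + 115)/2 = 3/2 + (1/2)*22019 = 3/2 + 22019/2 = 11011)
x(140)/h = (8 - 49/7590*140)/11011 = (8 - 686/759)*(1/11011) = (5386/759)*(1/11011) = 5386/8357349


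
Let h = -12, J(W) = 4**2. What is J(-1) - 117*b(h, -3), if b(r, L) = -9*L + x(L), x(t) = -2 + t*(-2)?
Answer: -3611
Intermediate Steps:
J(W) = 16
x(t) = -2 - 2*t
b(r, L) = -2 - 11*L (b(r, L) = -9*L + (-2 - 2*L) = -2 - 11*L)
J(-1) - 117*b(h, -3) = 16 - 117*(-2 - 11*(-3)) = 16 - 117*(-2 + 33) = 16 - 117*31 = 16 - 3627 = -3611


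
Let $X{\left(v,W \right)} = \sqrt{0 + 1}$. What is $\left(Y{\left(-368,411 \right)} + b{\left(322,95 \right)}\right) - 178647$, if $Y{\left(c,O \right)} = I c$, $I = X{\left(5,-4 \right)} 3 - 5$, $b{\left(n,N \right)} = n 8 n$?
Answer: $651561$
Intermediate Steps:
$b{\left(n,N \right)} = 8 n^{2}$ ($b{\left(n,N \right)} = 8 n n = 8 n^{2}$)
$X{\left(v,W \right)} = 1$ ($X{\left(v,W \right)} = \sqrt{1} = 1$)
$I = -2$ ($I = 1 \cdot 3 - 5 = 3 - 5 = -2$)
$Y{\left(c,O \right)} = - 2 c$
$\left(Y{\left(-368,411 \right)} + b{\left(322,95 \right)}\right) - 178647 = \left(\left(-2\right) \left(-368\right) + 8 \cdot 322^{2}\right) - 178647 = \left(736 + 8 \cdot 103684\right) - 178647 = \left(736 + 829472\right) - 178647 = 830208 - 178647 = 651561$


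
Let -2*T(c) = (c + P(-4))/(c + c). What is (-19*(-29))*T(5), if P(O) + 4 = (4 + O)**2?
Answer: -551/20 ≈ -27.550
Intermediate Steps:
P(O) = -4 + (4 + O)**2
T(c) = -(-4 + c)/(4*c) (T(c) = -(c + (-4 + (4 - 4)**2))/(2*(c + c)) = -(c + (-4 + 0**2))/(2*(2*c)) = -(c + (-4 + 0))*1/(2*c)/2 = -(c - 4)*1/(2*c)/2 = -(-4 + c)*1/(2*c)/2 = -(-4 + c)/(4*c))
(-19*(-29))*T(5) = (-19*(-29))*((1/4)*(4 - 1*5)/5) = 551*((1/4)*(1/5)*(4 - 5)) = 551*((1/4)*(1/5)*(-1)) = 551*(-1/20) = -551/20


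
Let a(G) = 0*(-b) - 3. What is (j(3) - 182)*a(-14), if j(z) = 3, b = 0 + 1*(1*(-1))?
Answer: 537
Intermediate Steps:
b = -1 (b = 0 + 1*(-1) = 0 - 1 = -1)
a(G) = -3 (a(G) = 0*(-1*(-1)) - 3 = 0*1 - 3 = 0 - 3 = -3)
(j(3) - 182)*a(-14) = (3 - 182)*(-3) = -179*(-3) = 537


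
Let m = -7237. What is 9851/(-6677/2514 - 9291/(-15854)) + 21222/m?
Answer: -710805109524105/149262372352 ≈ -4762.1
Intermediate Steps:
9851/(-6677/2514 - 9291/(-15854)) + 21222/m = 9851/(-6677/2514 - 9291/(-15854)) + 21222/(-7237) = 9851/(-6677*1/2514 - 9291*(-1/15854)) + 21222*(-1/7237) = 9851/(-6677/2514 + 9291/15854) - 21222/7237 = 9851/(-20624896/9964239) - 21222/7237 = 9851*(-9964239/20624896) - 21222/7237 = -98157718389/20624896 - 21222/7237 = -710805109524105/149262372352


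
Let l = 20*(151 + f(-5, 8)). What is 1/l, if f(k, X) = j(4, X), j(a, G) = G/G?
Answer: 1/3040 ≈ 0.00032895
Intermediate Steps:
j(a, G) = 1
f(k, X) = 1
l = 3040 (l = 20*(151 + 1) = 20*152 = 3040)
1/l = 1/3040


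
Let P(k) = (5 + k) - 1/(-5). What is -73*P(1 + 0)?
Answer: -2263/5 ≈ -452.60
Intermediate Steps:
P(k) = 26/5 + k (P(k) = (5 + k) - 1*(-⅕) = (5 + k) + ⅕ = 26/5 + k)
-73*P(1 + 0) = -73*(26/5 + (1 + 0)) = -73*(26/5 + 1) = -73*31/5 = -2263/5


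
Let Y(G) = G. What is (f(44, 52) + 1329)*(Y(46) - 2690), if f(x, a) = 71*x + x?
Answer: -11890068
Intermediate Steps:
f(x, a) = 72*x
(f(44, 52) + 1329)*(Y(46) - 2690) = (72*44 + 1329)*(46 - 2690) = (3168 + 1329)*(-2644) = 4497*(-2644) = -11890068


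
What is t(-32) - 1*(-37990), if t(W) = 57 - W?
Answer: 38079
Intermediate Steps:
t(-32) - 1*(-37990) = (57 - 1*(-32)) - 1*(-37990) = (57 + 32) + 37990 = 89 + 37990 = 38079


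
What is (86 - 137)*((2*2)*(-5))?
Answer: 1020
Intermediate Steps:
(86 - 137)*((2*2)*(-5)) = -204*(-5) = -51*(-20) = 1020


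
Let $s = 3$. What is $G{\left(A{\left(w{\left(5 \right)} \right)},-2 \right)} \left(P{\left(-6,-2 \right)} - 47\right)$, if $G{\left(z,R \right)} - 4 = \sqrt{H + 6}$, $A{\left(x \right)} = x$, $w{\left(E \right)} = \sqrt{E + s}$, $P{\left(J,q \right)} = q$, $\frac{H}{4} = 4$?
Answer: $-196 - 49 \sqrt{22} \approx -425.83$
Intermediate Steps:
$H = 16$ ($H = 4 \cdot 4 = 16$)
$w{\left(E \right)} = \sqrt{3 + E}$ ($w{\left(E \right)} = \sqrt{E + 3} = \sqrt{3 + E}$)
$G{\left(z,R \right)} = 4 + \sqrt{22}$ ($G{\left(z,R \right)} = 4 + \sqrt{16 + 6} = 4 + \sqrt{22}$)
$G{\left(A{\left(w{\left(5 \right)} \right)},-2 \right)} \left(P{\left(-6,-2 \right)} - 47\right) = \left(4 + \sqrt{22}\right) \left(-2 - 47\right) = \left(4 + \sqrt{22}\right) \left(-49\right) = -196 - 49 \sqrt{22}$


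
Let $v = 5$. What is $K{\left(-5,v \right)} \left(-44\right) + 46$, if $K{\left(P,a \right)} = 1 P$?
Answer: $266$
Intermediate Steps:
$K{\left(P,a \right)} = P$
$K{\left(-5,v \right)} \left(-44\right) + 46 = \left(-5\right) \left(-44\right) + 46 = 220 + 46 = 266$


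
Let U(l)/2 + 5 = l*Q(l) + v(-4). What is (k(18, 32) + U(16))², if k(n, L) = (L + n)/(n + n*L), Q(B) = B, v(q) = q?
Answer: 21533508049/88209 ≈ 2.4412e+5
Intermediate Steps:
U(l) = -18 + 2*l² (U(l) = -10 + 2*(l*l - 4) = -10 + 2*(l² - 4) = -10 + 2*(-4 + l²) = -10 + (-8 + 2*l²) = -18 + 2*l²)
k(n, L) = (L + n)/(n + L*n)
(k(18, 32) + U(16))² = ((32 + 18)/(18*(1 + 32)) + (-18 + 2*16²))² = ((1/18)*50/33 + (-18 + 2*256))² = ((1/18)*(1/33)*50 + (-18 + 512))² = (25/297 + 494)² = (146743/297)² = 21533508049/88209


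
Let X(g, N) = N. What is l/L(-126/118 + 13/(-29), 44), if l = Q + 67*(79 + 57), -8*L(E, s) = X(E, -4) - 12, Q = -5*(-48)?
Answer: 4676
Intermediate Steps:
Q = 240
L(E, s) = 2 (L(E, s) = -(-4 - 12)/8 = -⅛*(-16) = 2)
l = 9352 (l = 240 + 67*(79 + 57) = 240 + 67*136 = 240 + 9112 = 9352)
l/L(-126/118 + 13/(-29), 44) = 9352/2 = 9352*(½) = 4676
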